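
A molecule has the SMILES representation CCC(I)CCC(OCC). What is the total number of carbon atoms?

8

Atom tally by fragment:
  CH3 → C:1 H:3
  CH2 → C:1 H:2
  CH(I) → C:1 H:1 I:1
  CH2 → C:1 H:2
  CH2 → C:1 H:2
  CH2OC2H5 → C:3 H:7 O:1
Element totals:
  C: 8
  H: 17
  I: 1
  O: 1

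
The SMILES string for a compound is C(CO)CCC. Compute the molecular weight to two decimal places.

Atom tally by fragment:
  HOCH2CH2 → C:2 H:5 O:1
  CH2 → C:1 H:2
  CH2 → C:1 H:2
  CH3 → C:1 H:3
Element totals:
  C: 5
  H: 12
  O: 1
Molecular formula: C5H12O.
  M = 5(12.011) + 12(1.008) + 15.999
    = 60.055 + 12.096 + 15.999 = 88.150

88.15 g/mol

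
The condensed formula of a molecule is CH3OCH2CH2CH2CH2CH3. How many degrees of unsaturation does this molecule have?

Element totals:
  C: 6
  H: 14
  O: 1
Molecular formula: C6H14O.
DoU = (2C + 2 + N − H − X) / 2 = (2·6 + 2 + 0 − 14 − 0) / 2 = 0.

0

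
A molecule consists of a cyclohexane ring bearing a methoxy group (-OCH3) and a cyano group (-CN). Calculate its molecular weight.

Atom tally by fragment:
  cyclohexane ring core → C:6 H:12
  (− 2 ring H displaced by substituents)
  + OCH3 → C:1 H:3 O:1
  + CN → C:1 N:1
Element totals:
  C: 8
  H: 13
  N: 1
  O: 1
Molecular formula: C8H13NO.
  M = 8(12.011) + 13(1.008) + 14.007 + 15.999
    = 96.088 + 13.104 + 14.007 + 15.999 = 139.198

139.20 g/mol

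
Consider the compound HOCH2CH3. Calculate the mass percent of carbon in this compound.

52.14%

Atom tally by fragment:
  HOCH2 → C:1 H:3 O:1
  CH3 → C:1 H:3
Element totals:
  C: 2
  H: 6
  O: 1
Molecular formula: C2H6O.
Molar mass = 46.069 g/mol.
Mass from C: 2 × 12.011 = 24.022 g/mol.
%C = 24.022 / 46.069 × 100 = 52.14%.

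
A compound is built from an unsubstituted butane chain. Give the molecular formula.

C4H10

Atom tally by fragment:
  CH3 → C:1 H:3
  CH2 → C:1 H:2
  CH2 → C:1 H:2
  CH3 → C:1 H:3
Element totals:
  C: 4
  H: 10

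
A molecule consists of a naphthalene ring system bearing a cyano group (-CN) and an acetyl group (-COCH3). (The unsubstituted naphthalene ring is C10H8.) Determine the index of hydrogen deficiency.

10

Atom tally by fragment:
  naphthalene ring system core → C:10 H:8
  (− 2 ring H displaced by substituents)
  + CN → C:1 N:1
  + COCH3 → C:2 H:3 O:1
Element totals:
  C: 13
  H: 9
  N: 1
  O: 1
Molecular formula: C13H9NO.
DoU = (2C + 2 + N − H − X) / 2 = (2·13 + 2 + 1 − 9 − 0) / 2 = 10.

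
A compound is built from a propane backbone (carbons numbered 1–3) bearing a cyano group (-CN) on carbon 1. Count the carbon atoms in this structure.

Atom tally by fragment:
  NCCH2 → C:2 H:2 N:1
  CH2 → C:1 H:2
  CH3 → C:1 H:3
Element totals:
  C: 4
  H: 7
  N: 1

4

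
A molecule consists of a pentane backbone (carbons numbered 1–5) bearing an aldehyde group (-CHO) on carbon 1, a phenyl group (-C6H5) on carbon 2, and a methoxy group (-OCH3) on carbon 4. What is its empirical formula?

Atom tally by fragment:
  OHCCH2 → C:2 H:3 O:1
  CH(C6H5) → C:7 H:6
  CH2 → C:1 H:2
  CH(OCH3) → C:2 H:4 O:1
  CH3 → C:1 H:3
Element totals:
  C: 13
  H: 18
  O: 2
Molecular formula: C13H18O2.
gcd of subscripts (13, 18, 2) = 1, so the empirical formula equals the molecular formula.

C13H18O2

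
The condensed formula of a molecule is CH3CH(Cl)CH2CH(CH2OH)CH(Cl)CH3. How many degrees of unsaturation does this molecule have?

0

Element totals:
  C: 7
  H: 14
  Cl: 2
  O: 1
Molecular formula: C7H14Cl2O.
DoU = (2C + 2 + N − H − X) / 2 = (2·7 + 2 + 0 − 14 − 2) / 2 = 0.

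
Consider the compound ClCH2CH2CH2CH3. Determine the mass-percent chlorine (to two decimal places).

Element totals:
  C: 4
  H: 9
  Cl: 1
Molecular formula: C4H9Cl.
Molar mass = 92.566 g/mol.
Mass from Cl: 1 × 35.45 = 35.450 g/mol.
%Cl = 35.450 / 92.566 × 100 = 38.30%.

38.30%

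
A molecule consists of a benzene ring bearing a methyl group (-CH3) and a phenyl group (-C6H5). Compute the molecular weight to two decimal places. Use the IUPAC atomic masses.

168.24 g/mol

Atom tally by fragment:
  benzene ring core → C:6 H:6
  (− 2 ring H displaced by substituents)
  + CH3 → C:1 H:3
  + C6H5 → C:6 H:5
Element totals:
  C: 13
  H: 12
Molecular formula: C13H12.
  M = 13(12.011) + 12(1.008)
    = 156.143 + 12.096 = 168.239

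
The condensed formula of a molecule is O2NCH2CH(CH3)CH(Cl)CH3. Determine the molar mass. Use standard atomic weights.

151.59 g/mol

Element totals:
  C: 5
  H: 10
  Cl: 1
  N: 1
  O: 2
Molecular formula: C5H10ClNO2.
  M = 5(12.011) + 10(1.008) + 35.45 + 14.007 + 2(15.999)
    = 60.055 + 10.080 + 35.450 + 14.007 + 31.998 = 151.590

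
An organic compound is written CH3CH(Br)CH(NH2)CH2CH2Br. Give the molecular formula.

Element totals:
  C: 5
  H: 11
  Br: 2
  N: 1

C5H11Br2N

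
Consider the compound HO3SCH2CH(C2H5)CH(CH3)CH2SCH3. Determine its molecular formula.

Atom tally by fragment:
  HO3SCH2 → C:1 H:3 S:1 O:3
  CH(C2H5) → C:3 H:6
  CH(CH3) → C:2 H:4
  CH2SCH3 → C:2 H:5 S:1
Element totals:
  C: 8
  H: 18
  O: 3
  S: 2

C8H18O3S2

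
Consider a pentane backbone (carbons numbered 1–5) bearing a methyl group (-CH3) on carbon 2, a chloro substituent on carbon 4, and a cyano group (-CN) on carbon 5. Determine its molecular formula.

Atom tally by fragment:
  CH3 → C:1 H:3
  CH(CH3) → C:2 H:4
  CH2 → C:1 H:2
  CH(Cl) → C:1 H:1 Cl:1
  CH2CN → C:2 H:2 N:1
Element totals:
  C: 7
  H: 12
  Cl: 1
  N: 1

C7H12ClN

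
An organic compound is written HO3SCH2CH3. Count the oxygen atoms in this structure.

3

Element totals:
  C: 2
  H: 6
  O: 3
  S: 1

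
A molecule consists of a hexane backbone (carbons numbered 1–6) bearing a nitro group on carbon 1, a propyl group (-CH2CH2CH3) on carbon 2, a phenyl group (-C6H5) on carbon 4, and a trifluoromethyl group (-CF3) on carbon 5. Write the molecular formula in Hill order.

C16H22F3NO2

Atom tally by fragment:
  O2NCH2 → C:1 H:2 N:1 O:2
  CH(CH2CH2CH3) → C:4 H:8
  CH2 → C:1 H:2
  CH(C6H5) → C:7 H:6
  CH(CF3) → C:2 H:1 F:3
  CH3 → C:1 H:3
Element totals:
  C: 16
  H: 22
  F: 3
  N: 1
  O: 2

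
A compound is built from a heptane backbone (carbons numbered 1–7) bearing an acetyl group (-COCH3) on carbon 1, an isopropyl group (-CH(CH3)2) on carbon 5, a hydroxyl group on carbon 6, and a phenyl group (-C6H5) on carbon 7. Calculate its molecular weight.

276.42 g/mol

Atom tally by fragment:
  CH3COCH2 → C:3 H:5 O:1
  CH2 → C:1 H:2
  CH2 → C:1 H:2
  CH2 → C:1 H:2
  CH(CH(CH3)2) → C:4 H:8
  CH(OH) → C:1 H:2 O:1
  CH2C6H5 → C:7 H:7
Element totals:
  C: 18
  H: 28
  O: 2
Molecular formula: C18H28O2.
  M = 18(12.011) + 28(1.008) + 2(15.999)
    = 216.198 + 28.224 + 31.998 = 276.420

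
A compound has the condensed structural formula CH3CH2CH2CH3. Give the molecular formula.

Element totals:
  C: 4
  H: 10

C4H10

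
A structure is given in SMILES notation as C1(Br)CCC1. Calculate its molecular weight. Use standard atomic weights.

Atom tally by fragment:
  cyclobutane ring core → C:4 H:8
  (− 1 ring H displaced by substituents)
  + Br → Br:1
Element totals:
  C: 4
  H: 7
  Br: 1
Molecular formula: C4H7Br.
  M = 4(12.011) + 7(1.008) + 79.904
    = 48.044 + 7.056 + 79.904 = 135.004

135.00 g/mol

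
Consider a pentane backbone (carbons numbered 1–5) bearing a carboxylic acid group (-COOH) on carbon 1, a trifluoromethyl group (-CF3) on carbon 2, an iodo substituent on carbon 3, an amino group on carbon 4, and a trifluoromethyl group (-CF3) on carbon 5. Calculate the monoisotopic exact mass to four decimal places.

392.9660

Atom tally by fragment:
  HOOCCH2 → C:2 H:3 O:2
  CH(CF3) → C:2 H:1 F:3
  CH(I) → C:1 H:1 I:1
  CH(NH2) → C:1 H:3 N:1
  CH2CF3 → C:2 H:2 F:3
Element totals:
  C: 8
  H: 10
  F: 6
  I: 1
  N: 1
  O: 2
Molecular formula: C8H10F6INO2.
  M = 8(12.0) + 10(1.007825) + 6(18.998403) + 126.904472 + 14.003074 + 2(15.994915)
    = 96.000000 + 10.078250 + 113.990418 + 126.904472 + 14.003074 + 31.989830 = 392.966044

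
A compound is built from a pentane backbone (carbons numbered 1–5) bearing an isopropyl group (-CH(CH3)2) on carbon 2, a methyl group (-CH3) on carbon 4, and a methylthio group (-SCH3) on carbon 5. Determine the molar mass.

Atom tally by fragment:
  CH3 → C:1 H:3
  CH(CH(CH3)2) → C:4 H:8
  CH2 → C:1 H:2
  CH(CH3) → C:2 H:4
  CH2SCH3 → C:2 H:5 S:1
Element totals:
  C: 10
  H: 22
  S: 1
Molecular formula: C10H22S.
  M = 10(12.011) + 22(1.008) + 32.06
    = 120.110 + 22.176 + 32.060 = 174.346

174.35 g/mol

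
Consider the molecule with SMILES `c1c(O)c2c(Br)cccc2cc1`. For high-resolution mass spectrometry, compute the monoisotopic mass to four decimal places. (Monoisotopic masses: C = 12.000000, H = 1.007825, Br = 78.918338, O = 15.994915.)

221.9680

Atom tally by fragment:
  naphthalene ring system core → C:10 H:8
  (− 2 ring H displaced by substituents)
  + OH → O:1 H:1
  + Br → Br:1
Element totals:
  C: 10
  H: 7
  Br: 1
  O: 1
Molecular formula: C10H7BrO.
  M = 10(12.0) + 7(1.007825) + 78.918338 + 15.994915
    = 120.000000 + 7.054775 + 78.918338 + 15.994915 = 221.968028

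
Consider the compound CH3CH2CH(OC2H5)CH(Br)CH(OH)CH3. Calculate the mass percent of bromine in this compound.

35.49%

Element totals:
  C: 8
  H: 17
  Br: 1
  O: 2
Molecular formula: C8H17BrO2.
Molar mass = 225.126 g/mol.
Mass from Br: 1 × 79.904 = 79.904 g/mol.
%Br = 79.904 / 225.126 × 100 = 35.49%.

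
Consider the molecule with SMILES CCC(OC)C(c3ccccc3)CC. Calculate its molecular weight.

Atom tally by fragment:
  CH3 → C:1 H:3
  CH2 → C:1 H:2
  CH(OCH3) → C:2 H:4 O:1
  CH(C6H5) → C:7 H:6
  CH2 → C:1 H:2
  CH3 → C:1 H:3
Element totals:
  C: 13
  H: 20
  O: 1
Molecular formula: C13H20O.
  M = 13(12.011) + 20(1.008) + 15.999
    = 156.143 + 20.160 + 15.999 = 192.302

192.30 g/mol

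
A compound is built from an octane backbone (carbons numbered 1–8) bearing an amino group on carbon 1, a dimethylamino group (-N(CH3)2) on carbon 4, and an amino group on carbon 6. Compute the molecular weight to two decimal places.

Atom tally by fragment:
  H2NCH2 → C:1 H:4 N:1
  CH2 → C:1 H:2
  CH2 → C:1 H:2
  CH(N(CH3)2) → C:3 H:7 N:1
  CH2 → C:1 H:2
  CH(NH2) → C:1 H:3 N:1
  CH2 → C:1 H:2
  CH3 → C:1 H:3
Element totals:
  C: 10
  H: 25
  N: 3
Molecular formula: C10H25N3.
  M = 10(12.011) + 25(1.008) + 3(14.007)
    = 120.110 + 25.200 + 42.021 = 187.331

187.33 g/mol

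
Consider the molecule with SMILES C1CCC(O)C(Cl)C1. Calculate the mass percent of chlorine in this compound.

Atom tally by fragment:
  cyclohexane ring core → C:6 H:12
  (− 2 ring H displaced by substituents)
  + OH → O:1 H:1
  + Cl → Cl:1
Element totals:
  C: 6
  H: 11
  Cl: 1
  O: 1
Molecular formula: C6H11ClO.
Molar mass = 134.603 g/mol.
Mass from Cl: 1 × 35.45 = 35.450 g/mol.
%Cl = 35.450 / 134.603 × 100 = 26.34%.

26.34%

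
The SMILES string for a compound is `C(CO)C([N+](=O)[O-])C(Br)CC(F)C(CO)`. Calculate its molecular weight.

Atom tally by fragment:
  HOCH2CH2 → C:2 H:5 O:1
  CH(NO2) → C:1 H:1 N:1 O:2
  CH(Br) → C:1 H:1 Br:1
  CH2 → C:1 H:2
  CH(F) → C:1 H:1 F:1
  CH2CH2OH → C:2 H:5 O:1
Element totals:
  C: 8
  H: 15
  Br: 1
  F: 1
  N: 1
  O: 4
Molecular formula: C8H15BrFNO4.
  M = 8(12.011) + 15(1.008) + 79.904 + 18.998 + 14.007 + 4(15.999)
    = 96.088 + 15.120 + 79.904 + 18.998 + 14.007 + 63.996 = 288.113

288.11 g/mol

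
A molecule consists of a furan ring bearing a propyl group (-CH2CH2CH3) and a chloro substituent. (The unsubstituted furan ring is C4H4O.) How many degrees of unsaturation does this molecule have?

Atom tally by fragment:
  furan ring core → C:4 H:4 O:1
  (− 2 ring H displaced by substituents)
  + CH2CH2CH3 → C:3 H:7
  + Cl → Cl:1
Element totals:
  C: 7
  H: 9
  Cl: 1
  O: 1
Molecular formula: C7H9ClO.
DoU = (2C + 2 + N − H − X) / 2 = (2·7 + 2 + 0 − 9 − 1) / 2 = 3.

3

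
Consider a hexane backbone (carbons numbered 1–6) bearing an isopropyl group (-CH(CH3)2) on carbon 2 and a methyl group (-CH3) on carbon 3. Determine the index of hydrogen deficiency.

0

Atom tally by fragment:
  CH3 → C:1 H:3
  CH(CH(CH3)2) → C:4 H:8
  CH(CH3) → C:2 H:4
  CH2 → C:1 H:2
  CH2 → C:1 H:2
  CH3 → C:1 H:3
Element totals:
  C: 10
  H: 22
Molecular formula: C10H22.
DoU = (2C + 2 + N − H − X) / 2 = (2·10 + 2 + 0 − 22 − 0) / 2 = 0.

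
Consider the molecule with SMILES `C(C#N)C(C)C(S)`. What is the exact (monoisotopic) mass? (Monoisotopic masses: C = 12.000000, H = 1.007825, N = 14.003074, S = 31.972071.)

Atom tally by fragment:
  NCCH2 → C:2 H:2 N:1
  CH(CH3) → C:2 H:4
  CH2SH → C:1 H:3 S:1
Element totals:
  C: 5
  H: 9
  N: 1
  S: 1
Molecular formula: C5H9NS.
  M = 5(12.0) + 9(1.007825) + 14.003074 + 31.972071
    = 60.000000 + 9.070425 + 14.003074 + 31.972071 = 115.045570

115.0456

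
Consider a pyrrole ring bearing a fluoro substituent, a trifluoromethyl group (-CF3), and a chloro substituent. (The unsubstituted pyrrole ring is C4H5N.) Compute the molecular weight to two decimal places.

187.52 g/mol

Atom tally by fragment:
  pyrrole ring core → C:4 H:5 N:1
  (− 3 ring H displaced by substituents)
  + F → F:1
  + CF3 → C:1 F:3
  + Cl → Cl:1
Element totals:
  C: 5
  H: 2
  Cl: 1
  F: 4
  N: 1
Molecular formula: C5H2ClF4N.
  M = 5(12.011) + 2(1.008) + 35.45 + 4(18.998) + 14.007
    = 60.055 + 2.016 + 35.450 + 75.992 + 14.007 = 187.520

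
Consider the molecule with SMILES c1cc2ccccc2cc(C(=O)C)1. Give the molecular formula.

C12H10O

Atom tally by fragment:
  naphthalene ring system core → C:10 H:8
  (− 1 ring H displaced by substituents)
  + COCH3 → C:2 H:3 O:1
Element totals:
  C: 12
  H: 10
  O: 1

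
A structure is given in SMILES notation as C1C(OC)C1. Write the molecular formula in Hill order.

C4H8O

Atom tally by fragment:
  cyclopropane ring core → C:3 H:6
  (− 1 ring H displaced by substituents)
  + OCH3 → C:1 H:3 O:1
Element totals:
  C: 4
  H: 8
  O: 1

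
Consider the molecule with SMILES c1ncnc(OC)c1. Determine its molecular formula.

Atom tally by fragment:
  pyrimidine ring core → C:4 H:4 N:2
  (− 1 ring H displaced by substituents)
  + OCH3 → C:1 H:3 O:1
Element totals:
  C: 5
  H: 6
  N: 2
  O: 1

C5H6N2O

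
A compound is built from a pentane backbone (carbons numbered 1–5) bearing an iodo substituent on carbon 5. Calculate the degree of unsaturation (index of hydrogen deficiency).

0

Atom tally by fragment:
  CH3 → C:1 H:3
  CH2 → C:1 H:2
  CH2 → C:1 H:2
  CH2 → C:1 H:2
  CH2I → C:1 H:2 I:1
Element totals:
  C: 5
  H: 11
  I: 1
Molecular formula: C5H11I.
DoU = (2C + 2 + N − H − X) / 2 = (2·5 + 2 + 0 − 11 − 1) / 2 = 0.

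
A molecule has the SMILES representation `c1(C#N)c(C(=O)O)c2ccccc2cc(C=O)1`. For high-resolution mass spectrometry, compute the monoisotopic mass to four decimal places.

225.0426

Atom tally by fragment:
  naphthalene ring system core → C:10 H:8
  (− 3 ring H displaced by substituents)
  + CN → C:1 N:1
  + COOH → C:1 H:1 O:2
  + CHO → C:1 H:1 O:1
Element totals:
  C: 13
  H: 7
  N: 1
  O: 3
Molecular formula: C13H7NO3.
  M = 13(12.0) + 7(1.007825) + 14.003074 + 3(15.994915)
    = 156.000000 + 7.054775 + 14.003074 + 47.984745 = 225.042594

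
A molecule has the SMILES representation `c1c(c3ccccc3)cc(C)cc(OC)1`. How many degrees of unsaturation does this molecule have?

8

Atom tally by fragment:
  benzene ring core → C:6 H:6
  (− 3 ring H displaced by substituents)
  + C6H5 → C:6 H:5
  + CH3 → C:1 H:3
  + OCH3 → C:1 H:3 O:1
Element totals:
  C: 14
  H: 14
  O: 1
Molecular formula: C14H14O.
DoU = (2C + 2 + N − H − X) / 2 = (2·14 + 2 + 0 − 14 − 0) / 2 = 8.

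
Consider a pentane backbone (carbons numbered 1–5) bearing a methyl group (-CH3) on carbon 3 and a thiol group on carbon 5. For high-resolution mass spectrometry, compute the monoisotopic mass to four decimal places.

118.0816

Atom tally by fragment:
  CH3 → C:1 H:3
  CH2 → C:1 H:2
  CH(CH3) → C:2 H:4
  CH2 → C:1 H:2
  CH2SH → C:1 H:3 S:1
Element totals:
  C: 6
  H: 14
  S: 1
Molecular formula: C6H14S.
  M = 6(12.0) + 14(1.007825) + 31.972071
    = 72.000000 + 14.109550 + 31.972071 = 118.081621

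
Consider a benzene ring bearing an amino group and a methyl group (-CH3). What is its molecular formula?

Atom tally by fragment:
  benzene ring core → C:6 H:6
  (− 2 ring H displaced by substituents)
  + NH2 → N:1 H:2
  + CH3 → C:1 H:3
Element totals:
  C: 7
  H: 9
  N: 1

C7H9N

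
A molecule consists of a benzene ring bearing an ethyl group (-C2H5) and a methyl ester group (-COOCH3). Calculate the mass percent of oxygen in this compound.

19.49%

Atom tally by fragment:
  benzene ring core → C:6 H:6
  (− 2 ring H displaced by substituents)
  + C2H5 → C:2 H:5
  + COOCH3 → C:2 H:3 O:2
Element totals:
  C: 10
  H: 12
  O: 2
Molecular formula: C10H12O2.
Molar mass = 164.204 g/mol.
Mass from O: 2 × 15.999 = 31.998 g/mol.
%O = 31.998 / 164.204 × 100 = 19.49%.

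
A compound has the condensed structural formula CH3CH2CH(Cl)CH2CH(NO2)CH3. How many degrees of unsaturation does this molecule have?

Atom tally by fragment:
  CH3 → C:1 H:3
  CH2 → C:1 H:2
  CH(Cl) → C:1 H:1 Cl:1
  CH2 → C:1 H:2
  CH(NO2) → C:1 H:1 N:1 O:2
  CH3 → C:1 H:3
Element totals:
  C: 6
  H: 12
  Cl: 1
  N: 1
  O: 2
Molecular formula: C6H12ClNO2.
DoU = (2C + 2 + N − H − X) / 2 = (2·6 + 2 + 1 − 12 − 1) / 2 = 1.

1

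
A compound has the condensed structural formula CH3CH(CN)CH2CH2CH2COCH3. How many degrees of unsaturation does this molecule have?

3

Element totals:
  C: 8
  H: 13
  N: 1
  O: 1
Molecular formula: C8H13NO.
DoU = (2C + 2 + N − H − X) / 2 = (2·8 + 2 + 1 − 13 − 0) / 2 = 3.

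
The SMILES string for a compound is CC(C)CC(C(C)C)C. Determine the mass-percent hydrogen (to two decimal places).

15.72%

Atom tally by fragment:
  CH3 → C:1 H:3
  CH(CH3) → C:2 H:4
  CH2 → C:1 H:2
  CH(CH(CH3)2) → C:4 H:8
  CH3 → C:1 H:3
Element totals:
  C: 9
  H: 20
Molecular formula: C9H20.
Molar mass = 128.259 g/mol.
Mass from H: 20 × 1.008 = 20.160 g/mol.
%H = 20.160 / 128.259 × 100 = 15.72%.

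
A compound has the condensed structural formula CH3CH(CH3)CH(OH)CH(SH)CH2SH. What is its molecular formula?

C6H14OS2

Element totals:
  C: 6
  H: 14
  O: 1
  S: 2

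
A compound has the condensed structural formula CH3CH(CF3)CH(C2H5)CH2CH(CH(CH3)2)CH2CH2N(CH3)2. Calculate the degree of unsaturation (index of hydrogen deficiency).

Atom tally by fragment:
  CH3 → C:1 H:3
  CH(CF3) → C:2 H:1 F:3
  CH(C2H5) → C:3 H:6
  CH2 → C:1 H:2
  CH(CH(CH3)2) → C:4 H:8
  CH2 → C:1 H:2
  CH2N(CH3)2 → C:3 H:8 N:1
Element totals:
  C: 15
  H: 30
  F: 3
  N: 1
Molecular formula: C15H30F3N.
DoU = (2C + 2 + N − H − X) / 2 = (2·15 + 2 + 1 − 30 − 3) / 2 = 0.

0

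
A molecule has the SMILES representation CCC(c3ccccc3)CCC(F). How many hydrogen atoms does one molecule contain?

17

Atom tally by fragment:
  CH3 → C:1 H:3
  CH2 → C:1 H:2
  CH(C6H5) → C:7 H:6
  CH2 → C:1 H:2
  CH2 → C:1 H:2
  CH2F → C:1 H:2 F:1
Element totals:
  C: 12
  H: 17
  F: 1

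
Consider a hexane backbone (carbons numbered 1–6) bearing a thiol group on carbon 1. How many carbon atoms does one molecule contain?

6

Atom tally by fragment:
  HSCH2 → C:1 H:3 S:1
  CH2 → C:1 H:2
  CH2 → C:1 H:2
  CH2 → C:1 H:2
  CH2 → C:1 H:2
  CH3 → C:1 H:3
Element totals:
  C: 6
  H: 14
  S: 1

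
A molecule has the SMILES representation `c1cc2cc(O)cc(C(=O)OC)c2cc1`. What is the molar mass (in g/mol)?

202.21 g/mol

Atom tally by fragment:
  naphthalene ring system core → C:10 H:8
  (− 2 ring H displaced by substituents)
  + OH → O:1 H:1
  + COOCH3 → C:2 H:3 O:2
Element totals:
  C: 12
  H: 10
  O: 3
Molecular formula: C12H10O3.
  M = 12(12.011) + 10(1.008) + 3(15.999)
    = 144.132 + 10.080 + 47.997 = 202.209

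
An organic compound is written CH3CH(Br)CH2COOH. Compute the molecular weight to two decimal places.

167.00 g/mol

Atom tally by fragment:
  CH3 → C:1 H:3
  CH(Br) → C:1 H:1 Br:1
  CH2COOH → C:2 H:3 O:2
Element totals:
  C: 4
  H: 7
  Br: 1
  O: 2
Molecular formula: C4H7BrO2.
  M = 4(12.011) + 7(1.008) + 79.904 + 2(15.999)
    = 48.044 + 7.056 + 79.904 + 31.998 = 167.002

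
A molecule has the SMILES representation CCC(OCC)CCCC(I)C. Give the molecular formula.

C10H21IO

Atom tally by fragment:
  CH3 → C:1 H:3
  CH2 → C:1 H:2
  CH(OC2H5) → C:3 H:6 O:1
  CH2 → C:1 H:2
  CH2 → C:1 H:2
  CH2 → C:1 H:2
  CH(I) → C:1 H:1 I:1
  CH3 → C:1 H:3
Element totals:
  C: 10
  H: 21
  I: 1
  O: 1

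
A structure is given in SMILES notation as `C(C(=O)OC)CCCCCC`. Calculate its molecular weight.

Atom tally by fragment:
  CH3OOCCH2 → C:3 H:5 O:2
  CH2 → C:1 H:2
  CH2 → C:1 H:2
  CH2 → C:1 H:2
  CH2 → C:1 H:2
  CH2 → C:1 H:2
  CH3 → C:1 H:3
Element totals:
  C: 9
  H: 18
  O: 2
Molecular formula: C9H18O2.
  M = 9(12.011) + 18(1.008) + 2(15.999)
    = 108.099 + 18.144 + 31.998 = 158.241

158.24 g/mol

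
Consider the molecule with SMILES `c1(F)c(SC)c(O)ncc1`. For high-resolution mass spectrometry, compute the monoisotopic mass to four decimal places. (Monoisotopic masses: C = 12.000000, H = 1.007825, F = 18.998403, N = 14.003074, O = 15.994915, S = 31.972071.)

Atom tally by fragment:
  pyridine ring core → C:5 H:5 N:1
  (− 3 ring H displaced by substituents)
  + F → F:1
  + SCH3 → C:1 H:3 S:1
  + OH → O:1 H:1
Element totals:
  C: 6
  H: 6
  F: 1
  N: 1
  O: 1
  S: 1
Molecular formula: C6H6FNOS.
  M = 6(12.0) + 6(1.007825) + 18.998403 + 14.003074 + 15.994915 + 31.972071
    = 72.000000 + 6.046950 + 18.998403 + 14.003074 + 15.994915 + 31.972071 = 159.015413

159.0154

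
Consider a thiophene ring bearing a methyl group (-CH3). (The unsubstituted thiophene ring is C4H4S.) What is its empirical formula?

Atom tally by fragment:
  thiophene ring core → C:4 H:4 S:1
  (− 1 ring H displaced by substituents)
  + CH3 → C:1 H:3
Element totals:
  C: 5
  H: 6
  S: 1
Molecular formula: C5H6S.
gcd of subscripts (5, 6, 1) = 1, so the empirical formula equals the molecular formula.

C5H6S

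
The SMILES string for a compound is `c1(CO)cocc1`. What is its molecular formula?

C5H6O2

Atom tally by fragment:
  furan ring core → C:4 H:4 O:1
  (− 1 ring H displaced by substituents)
  + CH2OH → C:1 H:3 O:1
Element totals:
  C: 5
  H: 6
  O: 2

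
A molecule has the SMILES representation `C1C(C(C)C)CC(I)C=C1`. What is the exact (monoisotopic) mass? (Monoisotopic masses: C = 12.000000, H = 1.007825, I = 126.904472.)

Atom tally by fragment:
  cyclohexene ring core → C:6 H:10
  (− 2 ring H displaced by substituents)
  + CH(CH3)2 → C:3 H:7
  + I → I:1
Element totals:
  C: 9
  H: 15
  I: 1
Molecular formula: C9H15I.
  M = 9(12.0) + 15(1.007825) + 126.904472
    = 108.000000 + 15.117375 + 126.904472 = 250.021847

250.0218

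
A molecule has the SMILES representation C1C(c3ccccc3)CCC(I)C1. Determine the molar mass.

286.16 g/mol

Atom tally by fragment:
  cyclohexane ring core → C:6 H:12
  (− 2 ring H displaced by substituents)
  + C6H5 → C:6 H:5
  + I → I:1
Element totals:
  C: 12
  H: 15
  I: 1
Molecular formula: C12H15I.
  M = 12(12.011) + 15(1.008) + 126.904
    = 144.132 + 15.120 + 126.904 = 286.156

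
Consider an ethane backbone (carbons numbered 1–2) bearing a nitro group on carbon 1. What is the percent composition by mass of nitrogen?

Atom tally by fragment:
  O2NCH2 → C:1 H:2 N:1 O:2
  CH3 → C:1 H:3
Element totals:
  C: 2
  H: 5
  N: 1
  O: 2
Molecular formula: C2H5NO2.
Molar mass = 75.067 g/mol.
Mass from N: 1 × 14.007 = 14.007 g/mol.
%N = 14.007 / 75.067 × 100 = 18.66%.

18.66%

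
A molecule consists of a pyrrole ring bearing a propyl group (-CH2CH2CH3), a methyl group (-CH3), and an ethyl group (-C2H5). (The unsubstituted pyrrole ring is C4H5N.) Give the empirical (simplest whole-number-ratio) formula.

C10H17N

Atom tally by fragment:
  pyrrole ring core → C:4 H:5 N:1
  (− 3 ring H displaced by substituents)
  + CH2CH2CH3 → C:3 H:7
  + CH3 → C:1 H:3
  + C2H5 → C:2 H:5
Element totals:
  C: 10
  H: 17
  N: 1
Molecular formula: C10H17N.
gcd of subscripts (10, 17, 1) = 1, so the empirical formula equals the molecular formula.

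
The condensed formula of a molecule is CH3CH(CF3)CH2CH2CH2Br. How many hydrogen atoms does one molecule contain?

10

Atom tally by fragment:
  CH3 → C:1 H:3
  CH(CF3) → C:2 H:1 F:3
  CH2 → C:1 H:2
  CH2 → C:1 H:2
  CH2Br → C:1 H:2 Br:1
Element totals:
  C: 6
  H: 10
  Br: 1
  F: 3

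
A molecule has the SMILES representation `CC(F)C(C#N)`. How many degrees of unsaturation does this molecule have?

2

Atom tally by fragment:
  CH3 → C:1 H:3
  CH(F) → C:1 H:1 F:1
  CH2CN → C:2 H:2 N:1
Element totals:
  C: 4
  H: 6
  F: 1
  N: 1
Molecular formula: C4H6FN.
DoU = (2C + 2 + N − H − X) / 2 = (2·4 + 2 + 1 − 6 − 1) / 2 = 2.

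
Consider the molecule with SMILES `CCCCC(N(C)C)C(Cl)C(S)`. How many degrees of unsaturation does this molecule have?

Atom tally by fragment:
  CH3 → C:1 H:3
  CH2 → C:1 H:2
  CH2 → C:1 H:2
  CH2 → C:1 H:2
  CH(N(CH3)2) → C:3 H:7 N:1
  CH(Cl) → C:1 H:1 Cl:1
  CH2SH → C:1 H:3 S:1
Element totals:
  C: 9
  H: 20
  Cl: 1
  N: 1
  S: 1
Molecular formula: C9H20ClNS.
DoU = (2C + 2 + N − H − X) / 2 = (2·9 + 2 + 1 − 20 − 1) / 2 = 0.

0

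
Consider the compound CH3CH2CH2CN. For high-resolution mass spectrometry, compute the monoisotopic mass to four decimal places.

69.0578

Atom tally by fragment:
  CH3 → C:1 H:3
  CH2 → C:1 H:2
  CH2CN → C:2 H:2 N:1
Element totals:
  C: 4
  H: 7
  N: 1
Molecular formula: C4H7N.
  M = 4(12.0) + 7(1.007825) + 14.003074
    = 48.000000 + 7.054775 + 14.003074 = 69.057849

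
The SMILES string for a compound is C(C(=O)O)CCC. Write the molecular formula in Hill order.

Atom tally by fragment:
  HOOCCH2 → C:2 H:3 O:2
  CH2 → C:1 H:2
  CH2 → C:1 H:2
  CH3 → C:1 H:3
Element totals:
  C: 5
  H: 10
  O: 2

C5H10O2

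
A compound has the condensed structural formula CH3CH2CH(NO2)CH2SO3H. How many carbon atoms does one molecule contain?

Element totals:
  C: 4
  H: 9
  N: 1
  O: 5
  S: 1

4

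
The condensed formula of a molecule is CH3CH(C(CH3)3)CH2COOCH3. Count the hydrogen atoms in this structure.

18

Atom tally by fragment:
  CH3 → C:1 H:3
  CH(C(CH3)3) → C:5 H:10
  CH2COOCH3 → C:3 H:5 O:2
Element totals:
  C: 9
  H: 18
  O: 2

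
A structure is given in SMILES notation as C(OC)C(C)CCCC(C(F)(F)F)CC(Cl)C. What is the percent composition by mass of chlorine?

Atom tally by fragment:
  CH3OCH2 → C:2 H:5 O:1
  CH(CH3) → C:2 H:4
  CH2 → C:1 H:2
  CH2 → C:1 H:2
  CH2 → C:1 H:2
  CH(CF3) → C:2 H:1 F:3
  CH2 → C:1 H:2
  CH(Cl) → C:1 H:1 Cl:1
  CH3 → C:1 H:3
Element totals:
  C: 12
  H: 22
  Cl: 1
  F: 3
  O: 1
Molecular formula: C12H22ClF3O.
Molar mass = 274.751 g/mol.
Mass from Cl: 1 × 35.45 = 35.450 g/mol.
%Cl = 35.450 / 274.751 × 100 = 12.90%.

12.90%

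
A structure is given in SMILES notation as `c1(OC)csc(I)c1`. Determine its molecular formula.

Atom tally by fragment:
  thiophene ring core → C:4 H:4 S:1
  (− 2 ring H displaced by substituents)
  + OCH3 → C:1 H:3 O:1
  + I → I:1
Element totals:
  C: 5
  H: 5
  I: 1
  O: 1
  S: 1

C5H5IOS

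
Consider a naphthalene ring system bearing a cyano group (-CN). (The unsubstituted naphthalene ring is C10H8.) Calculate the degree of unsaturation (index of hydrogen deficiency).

9

Atom tally by fragment:
  naphthalene ring system core → C:10 H:8
  (− 1 ring H displaced by substituents)
  + CN → C:1 N:1
Element totals:
  C: 11
  H: 7
  N: 1
Molecular formula: C11H7N.
DoU = (2C + 2 + N − H − X) / 2 = (2·11 + 2 + 1 − 7 − 0) / 2 = 9.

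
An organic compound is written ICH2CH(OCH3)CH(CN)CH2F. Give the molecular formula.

C6H9FINO

Atom tally by fragment:
  ICH2 → C:1 H:2 I:1
  CH(OCH3) → C:2 H:4 O:1
  CH(CN) → C:2 H:1 N:1
  CH2F → C:1 H:2 F:1
Element totals:
  C: 6
  H: 9
  F: 1
  I: 1
  N: 1
  O: 1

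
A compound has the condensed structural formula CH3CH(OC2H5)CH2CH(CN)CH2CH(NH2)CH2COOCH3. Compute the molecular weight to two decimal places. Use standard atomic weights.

242.32 g/mol

Atom tally by fragment:
  CH3 → C:1 H:3
  CH(OC2H5) → C:3 H:6 O:1
  CH2 → C:1 H:2
  CH(CN) → C:2 H:1 N:1
  CH2 → C:1 H:2
  CH(NH2) → C:1 H:3 N:1
  CH2COOCH3 → C:3 H:5 O:2
Element totals:
  C: 12
  H: 22
  N: 2
  O: 3
Molecular formula: C12H22N2O3.
  M = 12(12.011) + 22(1.008) + 2(14.007) + 3(15.999)
    = 144.132 + 22.176 + 28.014 + 47.997 = 242.319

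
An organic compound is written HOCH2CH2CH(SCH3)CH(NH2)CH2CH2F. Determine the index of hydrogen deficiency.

0

Element totals:
  C: 7
  H: 16
  F: 1
  N: 1
  O: 1
  S: 1
Molecular formula: C7H16FNOS.
DoU = (2C + 2 + N − H − X) / 2 = (2·7 + 2 + 1 − 16 − 1) / 2 = 0.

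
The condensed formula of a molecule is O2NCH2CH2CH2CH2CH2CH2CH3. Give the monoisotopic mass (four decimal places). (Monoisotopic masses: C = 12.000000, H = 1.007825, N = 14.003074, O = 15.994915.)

Atom tally by fragment:
  O2NCH2 → C:1 H:2 N:1 O:2
  CH2 → C:1 H:2
  CH2 → C:1 H:2
  CH2 → C:1 H:2
  CH2 → C:1 H:2
  CH2 → C:1 H:2
  CH3 → C:1 H:3
Element totals:
  C: 7
  H: 15
  N: 1
  O: 2
Molecular formula: C7H15NO2.
  M = 7(12.0) + 15(1.007825) + 14.003074 + 2(15.994915)
    = 84.000000 + 15.117375 + 14.003074 + 31.989830 = 145.110279

145.1103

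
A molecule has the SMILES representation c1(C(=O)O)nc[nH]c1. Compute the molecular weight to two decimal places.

112.09 g/mol

Atom tally by fragment:
  imidazole ring core → C:3 H:4 N:2
  (− 1 ring H displaced by substituents)
  + COOH → C:1 H:1 O:2
Element totals:
  C: 4
  H: 4
  N: 2
  O: 2
Molecular formula: C4H4N2O2.
  M = 4(12.011) + 4(1.008) + 2(14.007) + 2(15.999)
    = 48.044 + 4.032 + 28.014 + 31.998 = 112.088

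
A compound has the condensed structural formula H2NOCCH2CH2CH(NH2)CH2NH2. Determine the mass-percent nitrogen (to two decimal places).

32.03%

Atom tally by fragment:
  H2NOCCH2 → C:2 H:4 O:1 N:1
  CH2 → C:1 H:2
  CH(NH2) → C:1 H:3 N:1
  CH2NH2 → C:1 H:4 N:1
Element totals:
  C: 5
  H: 13
  N: 3
  O: 1
Molecular formula: C5H13N3O.
Molar mass = 131.179 g/mol.
Mass from N: 3 × 14.007 = 42.021 g/mol.
%N = 42.021 / 131.179 × 100 = 32.03%.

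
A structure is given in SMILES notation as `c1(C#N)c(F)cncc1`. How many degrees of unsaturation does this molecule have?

6

Atom tally by fragment:
  pyridine ring core → C:5 H:5 N:1
  (− 2 ring H displaced by substituents)
  + CN → C:1 N:1
  + F → F:1
Element totals:
  C: 6
  H: 3
  F: 1
  N: 2
Molecular formula: C6H3FN2.
DoU = (2C + 2 + N − H − X) / 2 = (2·6 + 2 + 2 − 3 − 1) / 2 = 6.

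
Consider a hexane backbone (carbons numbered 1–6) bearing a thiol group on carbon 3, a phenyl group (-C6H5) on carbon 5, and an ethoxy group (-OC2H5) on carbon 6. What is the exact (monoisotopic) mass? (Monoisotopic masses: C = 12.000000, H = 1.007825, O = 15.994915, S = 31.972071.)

238.1391

Atom tally by fragment:
  CH3 → C:1 H:3
  CH2 → C:1 H:2
  CH(SH) → C:1 H:2 S:1
  CH2 → C:1 H:2
  CH(C6H5) → C:7 H:6
  CH2OC2H5 → C:3 H:7 O:1
Element totals:
  C: 14
  H: 22
  O: 1
  S: 1
Molecular formula: C14H22OS.
  M = 14(12.0) + 22(1.007825) + 15.994915 + 31.972071
    = 168.000000 + 22.172150 + 15.994915 + 31.972071 = 238.139136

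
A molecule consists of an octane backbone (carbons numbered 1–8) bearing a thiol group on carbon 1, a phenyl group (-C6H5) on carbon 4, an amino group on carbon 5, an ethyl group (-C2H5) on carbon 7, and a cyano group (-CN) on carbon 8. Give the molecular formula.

C17H26N2S

Atom tally by fragment:
  HSCH2 → C:1 H:3 S:1
  CH2 → C:1 H:2
  CH2 → C:1 H:2
  CH(C6H5) → C:7 H:6
  CH(NH2) → C:1 H:3 N:1
  CH2 → C:1 H:2
  CH(C2H5) → C:3 H:6
  CH2CN → C:2 H:2 N:1
Element totals:
  C: 17
  H: 26
  N: 2
  S: 1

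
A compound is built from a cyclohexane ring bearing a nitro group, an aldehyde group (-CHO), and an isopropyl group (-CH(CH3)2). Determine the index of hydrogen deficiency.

3

Atom tally by fragment:
  cyclohexane ring core → C:6 H:12
  (− 3 ring H displaced by substituents)
  + NO2 → N:1 O:2
  + CHO → C:1 H:1 O:1
  + CH(CH3)2 → C:3 H:7
Element totals:
  C: 10
  H: 17
  N: 1
  O: 3
Molecular formula: C10H17NO3.
DoU = (2C + 2 + N − H − X) / 2 = (2·10 + 2 + 1 − 17 − 0) / 2 = 3.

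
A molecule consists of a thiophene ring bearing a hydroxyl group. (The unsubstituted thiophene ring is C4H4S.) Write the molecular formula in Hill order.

C4H4OS

Atom tally by fragment:
  thiophene ring core → C:4 H:4 S:1
  (− 1 ring H displaced by substituents)
  + OH → O:1 H:1
Element totals:
  C: 4
  H: 4
  O: 1
  S: 1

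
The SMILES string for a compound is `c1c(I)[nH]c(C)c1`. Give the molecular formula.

C5H6IN

Atom tally by fragment:
  pyrrole ring core → C:4 H:5 N:1
  (− 2 ring H displaced by substituents)
  + I → I:1
  + CH3 → C:1 H:3
Element totals:
  C: 5
  H: 6
  I: 1
  N: 1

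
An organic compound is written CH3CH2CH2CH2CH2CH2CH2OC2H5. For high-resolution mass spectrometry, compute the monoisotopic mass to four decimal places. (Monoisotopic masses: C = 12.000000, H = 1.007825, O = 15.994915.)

144.1514

Element totals:
  C: 9
  H: 20
  O: 1
Molecular formula: C9H20O.
  M = 9(12.0) + 20(1.007825) + 15.994915
    = 108.000000 + 20.156500 + 15.994915 = 144.151415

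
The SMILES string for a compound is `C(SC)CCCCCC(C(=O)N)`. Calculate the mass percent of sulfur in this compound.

Atom tally by fragment:
  CH3SCH2 → C:2 H:5 S:1
  CH2 → C:1 H:2
  CH2 → C:1 H:2
  CH2 → C:1 H:2
  CH2 → C:1 H:2
  CH2 → C:1 H:2
  CH2CONH2 → C:2 H:4 O:1 N:1
Element totals:
  C: 9
  H: 19
  N: 1
  O: 1
  S: 1
Molecular formula: C9H19NOS.
Molar mass = 189.317 g/mol.
Mass from S: 1 × 32.06 = 32.060 g/mol.
%S = 32.060 / 189.317 × 100 = 16.93%.

16.93%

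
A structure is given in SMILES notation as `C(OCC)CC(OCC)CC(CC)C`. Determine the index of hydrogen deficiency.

0

Atom tally by fragment:
  C2H5OCH2 → C:3 H:7 O:1
  CH2 → C:1 H:2
  CH(OC2H5) → C:3 H:6 O:1
  CH2 → C:1 H:2
  CH(C2H5) → C:3 H:6
  CH3 → C:1 H:3
Element totals:
  C: 12
  H: 26
  O: 2
Molecular formula: C12H26O2.
DoU = (2C + 2 + N − H − X) / 2 = (2·12 + 2 + 0 − 26 − 0) / 2 = 0.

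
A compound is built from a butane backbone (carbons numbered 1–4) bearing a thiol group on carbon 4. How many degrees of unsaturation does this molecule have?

Atom tally by fragment:
  CH3 → C:1 H:3
  CH2 → C:1 H:2
  CH2 → C:1 H:2
  CH2SH → C:1 H:3 S:1
Element totals:
  C: 4
  H: 10
  S: 1
Molecular formula: C4H10S.
DoU = (2C + 2 + N − H − X) / 2 = (2·4 + 2 + 0 − 10 − 0) / 2 = 0.

0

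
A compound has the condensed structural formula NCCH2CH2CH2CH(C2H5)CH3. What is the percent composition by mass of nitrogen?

Atom tally by fragment:
  NCCH2 → C:2 H:2 N:1
  CH2 → C:1 H:2
  CH2 → C:1 H:2
  CH(C2H5) → C:3 H:6
  CH3 → C:1 H:3
Element totals:
  C: 8
  H: 15
  N: 1
Molecular formula: C8H15N.
Molar mass = 125.215 g/mol.
Mass from N: 1 × 14.007 = 14.007 g/mol.
%N = 14.007 / 125.215 × 100 = 11.19%.

11.19%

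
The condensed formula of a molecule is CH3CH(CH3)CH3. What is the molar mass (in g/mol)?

58.12 g/mol

Element totals:
  C: 4
  H: 10
Molecular formula: C4H10.
  M = 4(12.011) + 10(1.008)
    = 48.044 + 10.080 = 58.124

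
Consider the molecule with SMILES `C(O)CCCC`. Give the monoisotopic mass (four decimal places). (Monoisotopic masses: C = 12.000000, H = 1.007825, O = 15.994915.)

88.0888

Atom tally by fragment:
  HOCH2 → C:1 H:3 O:1
  CH2 → C:1 H:2
  CH2 → C:1 H:2
  CH2 → C:1 H:2
  CH3 → C:1 H:3
Element totals:
  C: 5
  H: 12
  O: 1
Molecular formula: C5H12O.
  M = 5(12.0) + 12(1.007825) + 15.994915
    = 60.000000 + 12.093900 + 15.994915 = 88.088815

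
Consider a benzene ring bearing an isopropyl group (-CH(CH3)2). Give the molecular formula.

Atom tally by fragment:
  benzene ring core → C:6 H:6
  (− 1 ring H displaced by substituents)
  + CH(CH3)2 → C:3 H:7
Element totals:
  C: 9
  H: 12

C9H12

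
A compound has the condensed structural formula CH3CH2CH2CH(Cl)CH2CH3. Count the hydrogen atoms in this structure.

13

Element totals:
  C: 6
  H: 13
  Cl: 1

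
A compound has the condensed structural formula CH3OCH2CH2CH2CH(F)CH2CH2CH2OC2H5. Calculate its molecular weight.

192.27 g/mol

Atom tally by fragment:
  CH3OCH2 → C:2 H:5 O:1
  CH2 → C:1 H:2
  CH2 → C:1 H:2
  CH(F) → C:1 H:1 F:1
  CH2 → C:1 H:2
  CH2 → C:1 H:2
  CH2OC2H5 → C:3 H:7 O:1
Element totals:
  C: 10
  H: 21
  F: 1
  O: 2
Molecular formula: C10H21FO2.
  M = 10(12.011) + 21(1.008) + 18.998 + 2(15.999)
    = 120.110 + 21.168 + 18.998 + 31.998 = 192.274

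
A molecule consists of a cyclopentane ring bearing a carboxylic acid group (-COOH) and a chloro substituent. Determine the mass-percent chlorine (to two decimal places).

23.86%

Atom tally by fragment:
  cyclopentane ring core → C:5 H:10
  (− 2 ring H displaced by substituents)
  + COOH → C:1 H:1 O:2
  + Cl → Cl:1
Element totals:
  C: 6
  H: 9
  Cl: 1
  O: 2
Molecular formula: C6H9ClO2.
Molar mass = 148.586 g/mol.
Mass from Cl: 1 × 35.45 = 35.450 g/mol.
%Cl = 35.450 / 148.586 × 100 = 23.86%.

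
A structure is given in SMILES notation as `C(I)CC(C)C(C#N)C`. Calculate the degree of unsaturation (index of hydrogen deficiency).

2

Atom tally by fragment:
  ICH2 → C:1 H:2 I:1
  CH2 → C:1 H:2
  CH(CH3) → C:2 H:4
  CH(CN) → C:2 H:1 N:1
  CH3 → C:1 H:3
Element totals:
  C: 7
  H: 12
  I: 1
  N: 1
Molecular formula: C7H12IN.
DoU = (2C + 2 + N − H − X) / 2 = (2·7 + 2 + 1 − 12 − 1) / 2 = 2.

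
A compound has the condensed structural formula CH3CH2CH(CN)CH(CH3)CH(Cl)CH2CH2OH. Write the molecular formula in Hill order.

C9H16ClNO

Element totals:
  C: 9
  H: 16
  Cl: 1
  N: 1
  O: 1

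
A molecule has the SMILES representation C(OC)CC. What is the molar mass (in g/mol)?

74.12 g/mol

Atom tally by fragment:
  CH3OCH2 → C:2 H:5 O:1
  CH2 → C:1 H:2
  CH3 → C:1 H:3
Element totals:
  C: 4
  H: 10
  O: 1
Molecular formula: C4H10O.
  M = 4(12.011) + 10(1.008) + 15.999
    = 48.044 + 10.080 + 15.999 = 74.123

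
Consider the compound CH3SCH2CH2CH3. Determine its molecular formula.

Atom tally by fragment:
  CH3SCH2 → C:2 H:5 S:1
  CH2 → C:1 H:2
  CH3 → C:1 H:3
Element totals:
  C: 4
  H: 10
  S: 1

C4H10S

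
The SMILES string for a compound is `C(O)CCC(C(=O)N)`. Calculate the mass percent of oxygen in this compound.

Atom tally by fragment:
  HOCH2 → C:1 H:3 O:1
  CH2 → C:1 H:2
  CH2 → C:1 H:2
  CH2CONH2 → C:2 H:4 O:1 N:1
Element totals:
  C: 5
  H: 11
  N: 1
  O: 2
Molecular formula: C5H11NO2.
Molar mass = 117.148 g/mol.
Mass from O: 2 × 15.999 = 31.998 g/mol.
%O = 31.998 / 117.148 × 100 = 27.31%.

27.31%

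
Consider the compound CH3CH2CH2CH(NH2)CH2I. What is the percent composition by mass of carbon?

Element totals:
  C: 5
  H: 12
  I: 1
  N: 1
Molecular formula: C5H12IN.
Molar mass = 213.062 g/mol.
Mass from C: 5 × 12.011 = 60.055 g/mol.
%C = 60.055 / 213.062 × 100 = 28.19%.

28.19%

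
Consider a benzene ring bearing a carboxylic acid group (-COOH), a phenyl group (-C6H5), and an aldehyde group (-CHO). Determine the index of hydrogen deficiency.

Atom tally by fragment:
  benzene ring core → C:6 H:6
  (− 3 ring H displaced by substituents)
  + COOH → C:1 H:1 O:2
  + C6H5 → C:6 H:5
  + CHO → C:1 H:1 O:1
Element totals:
  C: 14
  H: 10
  O: 3
Molecular formula: C14H10O3.
DoU = (2C + 2 + N − H − X) / 2 = (2·14 + 2 + 0 − 10 − 0) / 2 = 10.

10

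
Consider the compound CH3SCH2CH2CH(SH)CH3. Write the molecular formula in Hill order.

C5H12S2

Atom tally by fragment:
  CH3SCH2 → C:2 H:5 S:1
  CH2 → C:1 H:2
  CH(SH) → C:1 H:2 S:1
  CH3 → C:1 H:3
Element totals:
  C: 5
  H: 12
  S: 2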